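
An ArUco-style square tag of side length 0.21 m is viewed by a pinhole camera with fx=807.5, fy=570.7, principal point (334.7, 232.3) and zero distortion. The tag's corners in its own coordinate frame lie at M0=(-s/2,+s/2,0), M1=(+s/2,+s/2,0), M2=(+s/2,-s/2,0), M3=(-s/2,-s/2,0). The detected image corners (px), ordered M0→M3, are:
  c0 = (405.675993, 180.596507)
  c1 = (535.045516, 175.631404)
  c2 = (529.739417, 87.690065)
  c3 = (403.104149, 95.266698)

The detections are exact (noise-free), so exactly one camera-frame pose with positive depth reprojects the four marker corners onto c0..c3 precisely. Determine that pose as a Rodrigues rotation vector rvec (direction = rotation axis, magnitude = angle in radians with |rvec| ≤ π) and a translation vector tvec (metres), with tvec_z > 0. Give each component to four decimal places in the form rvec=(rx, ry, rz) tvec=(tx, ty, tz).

rvec=(-0.1291, 0.2054, -0.0228) tvec=(0.2203, -0.2300, 1.3411)

Intrinsics K: fx=807.5, fy=570.7, cx=334.7, cy=232.3
Marker side s = 0.21 m; corners in marker frame (Z=0):
  M0 = (-0.1050, +0.1050, 0)
  M1 = (+0.1050, +0.1050, 0)
  M2 = (+0.1050, -0.1050, 0)
  M3 = (-0.1050, -0.1050, 0)
Detected image corners:
  c0 = (405.675993, 180.596507) px
  c1 = (535.045516, 175.631404) px
  c2 = (529.739417, 87.690065) px
  c3 = (403.104149, 95.266698) px
Planar DLT: solve 8×8 A·h = b for H (H[2,2]=1):
  H  [+538.94346 -26.81991 +467.35935]
  H  [-50.22084 +399.36530 +134.40416]
  H  [-0.15057 -0.09709 +1.00000]
B = K⁻¹H; ‖b₁‖=0.745680, ‖b₂‖=0.745680; λ = 2/(‖b₁‖+‖b₂‖) = 1.341058, sign → tz>0 ⇒ λ=+1.341058
r₁ = λ·B[:,0] = (+0.97875,-0.03582,-0.20192); r₂ = λ·B[:,1] = (+0.00942,+0.99144,-0.13020)
r₃ = r₁×r₂ = (+0.20486,+0.12553,+0.97071); SVD([r₁ r₂ r₃]) → R = UVᵀ:
  R  [+0.97875 +0.00942 +0.20486]
  R  [-0.03582 +0.99144 +0.12553]
  R  [-0.20192 -0.13020 +0.97071]
t = (+0.22031, -0.23004, +1.34106) m
tr R = 2.940899; θ = arccos((tr R − 1)/2) = 0.243710 rad = 13.964°
axis k = ((R−Rᵀ)₃₂, (R−Rᵀ)₁₃, (R−Rᵀ)₂₁) / (2 sinθ) = (-0.529878, +0.842876, -0.093749)
rvec = θ·k = (-0.129137, +0.205418, -0.022848)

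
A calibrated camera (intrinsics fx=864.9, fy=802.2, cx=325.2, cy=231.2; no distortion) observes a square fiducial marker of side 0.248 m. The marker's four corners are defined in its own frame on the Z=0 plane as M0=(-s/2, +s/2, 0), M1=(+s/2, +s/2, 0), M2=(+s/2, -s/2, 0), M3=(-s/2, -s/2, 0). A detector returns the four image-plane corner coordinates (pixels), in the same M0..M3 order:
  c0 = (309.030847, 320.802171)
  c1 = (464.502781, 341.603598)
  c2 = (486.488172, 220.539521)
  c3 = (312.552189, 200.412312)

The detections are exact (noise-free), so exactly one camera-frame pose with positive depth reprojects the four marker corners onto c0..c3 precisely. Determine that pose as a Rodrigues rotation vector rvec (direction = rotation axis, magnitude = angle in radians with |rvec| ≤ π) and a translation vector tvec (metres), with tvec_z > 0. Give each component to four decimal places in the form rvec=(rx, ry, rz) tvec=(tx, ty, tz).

rvec=(0.6108, 0.1629, 0.0849) tvec=(0.0999, 0.0693, 1.2981)

Intrinsics K: fx=864.9, fy=802.2, cx=325.2, cy=231.2
Marker side s = 0.248 m; corners in marker frame (Z=0):
  M0 = (-0.1240, +0.1240, 0)
  M1 = (+0.1240, +0.1240, 0)
  M2 = (+0.1240, -0.1240, 0)
  M3 = (-0.1240, -0.1240, 0)
Detected image corners:
  c0 = (309.030847, 320.802171) px
  c1 = (464.502781, 341.603598) px
  c2 = (486.488172, 220.539521) px
  c3 = (312.552189, 200.412312) px
Planar DLT: solve 8×8 A·h = b for H (H[2,2]=1):
  H  [+623.60493 +123.76214 +391.79277]
  H  [+56.08847 +607.16220 +274.04203]
  H  [-0.09786 +0.44446 +1.00000]
B = K⁻¹H; ‖b₁‖=0.770375, ‖b₂‖=0.770375; λ = 2/(‖b₁‖+‖b₂‖) = 1.298069, sign → tz>0 ⇒ λ=+1.298069
r₁ = λ·B[:,0] = (+0.98369,+0.12737,-0.12703); r₂ = λ·B[:,1] = (-0.03118,+0.81619,+0.57694)
r₃ = r₁×r₂ = (+0.17716,-0.56356,+0.80685); SVD([r₁ r₂ r₃]) → R = UVᵀ:
  R  [+0.98369 -0.03118 +0.17716]
  R  [+0.12737 +0.81619 -0.56356]
  R  [-0.12703 +0.57694 +0.80685]
t = (+0.09994, +0.06932, +1.29807) m
tr R = 2.606733; θ = arccos((tr R − 1)/2) = 0.637869 rad = 36.547°
axis k = ((R−Rᵀ)₃₂, (R−Rᵀ)₁₃, (R−Rᵀ)₂₁) / (2 sinθ) = (+0.957623, +0.255413, +0.133126)
rvec = θ·k = (+0.610838, +0.162920, +0.084917)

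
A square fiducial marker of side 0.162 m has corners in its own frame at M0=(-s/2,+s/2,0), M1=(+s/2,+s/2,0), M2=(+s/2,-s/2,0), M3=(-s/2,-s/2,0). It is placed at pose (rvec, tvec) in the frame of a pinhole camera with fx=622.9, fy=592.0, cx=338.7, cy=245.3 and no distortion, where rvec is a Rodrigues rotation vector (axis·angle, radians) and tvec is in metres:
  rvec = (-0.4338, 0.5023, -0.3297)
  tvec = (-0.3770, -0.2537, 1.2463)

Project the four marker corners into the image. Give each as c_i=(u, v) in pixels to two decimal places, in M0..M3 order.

c0=(123.53, 172.97) c1=(182.99, 136.13) c2=(176.73, 77.14) c3=(121.04, 114.66)

Intrinsics K: fx=622.9, fy=592.0, cx=338.7, cy=245.3
Marker side s = 0.162 m; corners in marker frame (Z=0):
  M0 = (-0.0810, +0.0810, 0)
  M1 = (+0.0810, +0.0810, 0)
  M2 = (+0.0810, -0.0810, 0)
  M3 = (-0.0810, -0.0810, 0)
rvec = (-0.4338, 0.5023, -0.3297), |rvec| = θ = 0.74107 rad = 42.460°
Rodrigues: sinθ=0.67508, 1−cosθ=0.26226; R = I + sinθ·[k]× + (1−cosθ)·[k]×²:
    [+0.82761 +0.19629 +0.52587]
    [-0.40439 +0.85823 +0.31609]
    [-0.38927 -0.47425 +0.78965]
t = (-0.3770, -0.2537, 1.2463) m
M0: Pc = R·M0+t = (-0.42814, -0.15143, +1.23942); u = 622.9·(-0.42814)/1.23942 + 338.7 = 123.5290, v = 592.0·(-0.15143)/1.23942 + 245.3 = 172.9715
M1: Pc = R·M1+t = (-0.29406, -0.21694, +1.17635); u = 622.9·(-0.29406)/1.17635 + 338.7 = 182.9877, v = 592.0·(-0.21694)/1.17635 + 245.3 = 136.1253
M2: Pc = R·M2+t = (-0.32586, -0.35597, +1.25318); u = 622.9·(-0.32586)/1.25318 + 338.7 = 176.7284, v = 592.0·(-0.35597)/1.25318 + 245.3 = 77.1398
M3: Pc = R·M3+t = (-0.45994, -0.29046, +1.31625); u = 622.9·(-0.45994)/1.31625 + 338.7 = 121.0402, v = 592.0·(-0.29046)/1.31625 + 245.3 = 114.6612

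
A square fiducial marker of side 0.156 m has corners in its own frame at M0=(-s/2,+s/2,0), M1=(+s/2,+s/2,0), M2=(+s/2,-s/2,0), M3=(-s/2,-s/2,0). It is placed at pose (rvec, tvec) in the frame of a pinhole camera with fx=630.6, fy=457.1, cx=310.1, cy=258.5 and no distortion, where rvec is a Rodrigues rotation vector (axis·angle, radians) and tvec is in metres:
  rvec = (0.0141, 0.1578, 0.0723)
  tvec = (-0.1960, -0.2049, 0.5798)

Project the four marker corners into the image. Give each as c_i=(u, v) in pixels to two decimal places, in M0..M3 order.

c0=(14.37, 156.22) c1=(171.94, 160.99) c2=(183.49, 34.82) c3=(24.63, 35.25)

Intrinsics K: fx=630.6, fy=457.1, cx=310.1, cy=258.5
Marker side s = 0.156 m; corners in marker frame (Z=0):
  M0 = (-0.0780, +0.0780, 0)
  M1 = (+0.0780, +0.0780, 0)
  M2 = (+0.0780, -0.0780, 0)
  M3 = (-0.0780, -0.0780, 0)
rvec = (0.0141, 0.1578, 0.0723), |rvec| = θ = 0.17415 rad = 9.978°
Rodrigues: sinθ=0.17327, 1−cosθ=0.01513; R = I + sinθ·[k]× + (1−cosθ)·[k]×²:
    [+0.98497 -0.07083 +0.15751]
    [+0.07304 +0.99729 -0.00834]
    [-0.15650 +0.01972 +0.98748]
t = (-0.1960, -0.2049, 0.5798) m
M0: Pc = R·M0+t = (-0.27835, -0.13281, +0.59354); u = 630.6·(-0.27835)/0.59354 + 310.1 = 14.3700, v = 457.1·(-0.13281)/0.59354 + 258.5 = 156.2216
M1: Pc = R·M1+t = (-0.12470, -0.12141, +0.56913); u = 630.6·(-0.12470)/0.56913 + 310.1 = 171.9359, v = 457.1·(-0.12141)/0.56913 + 258.5 = 160.9862
M2: Pc = R·M2+t = (-0.11365, -0.27699, +0.56606); u = 630.6·(-0.11365)/0.56606 + 310.1 = 183.4936, v = 457.1·(-0.27699)/0.56606 + 258.5 = 34.8244
M3: Pc = R·M3+t = (-0.26730, -0.28839, +0.59047); u = 630.6·(-0.26730)/0.59047 + 310.1 = 24.6290, v = 457.1·(-0.28839)/0.59047 + 258.5 = 35.2511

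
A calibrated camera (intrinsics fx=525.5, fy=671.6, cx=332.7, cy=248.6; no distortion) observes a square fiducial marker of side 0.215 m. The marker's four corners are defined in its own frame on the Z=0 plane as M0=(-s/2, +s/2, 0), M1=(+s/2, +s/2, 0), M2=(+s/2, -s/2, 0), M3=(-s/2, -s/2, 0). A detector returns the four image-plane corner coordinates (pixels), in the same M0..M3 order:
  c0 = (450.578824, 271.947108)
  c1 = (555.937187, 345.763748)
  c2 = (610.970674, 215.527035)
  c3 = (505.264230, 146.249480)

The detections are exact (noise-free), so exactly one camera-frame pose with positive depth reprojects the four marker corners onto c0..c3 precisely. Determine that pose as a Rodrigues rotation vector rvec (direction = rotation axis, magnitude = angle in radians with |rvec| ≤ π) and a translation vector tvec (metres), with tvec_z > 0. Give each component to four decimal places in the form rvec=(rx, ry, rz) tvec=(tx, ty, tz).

Intrinsics K: fx=525.5, fy=671.6, cx=332.7, cy=248.6
Marker side s = 0.215 m; corners in marker frame (Z=0):
  M0 = (-0.1075, +0.1075, 0)
  M1 = (+0.1075, +0.1075, 0)
  M2 = (+0.1075, -0.1075, 0)
  M3 = (-0.1075, -0.1075, 0)
Detected image corners:
  c0 = (450.578824, 271.947108) px
  c1 = (555.937187, 345.763748) px
  c2 = (610.970674, 215.527035) px
  c3 = (505.264230, 146.249480) px
Planar DLT: solve 8×8 A·h = b for H (H[2,2]=1):
  H  [+419.48967 -284.10442 +530.08584]
  H  [+299.78649 +581.68261 +243.97941]
  H  [-0.13447 -0.05456 +1.00000]
B = K⁻¹H; ‖b₁‖=1.022084, ‖b₂‖=1.022083; λ = 2/(‖b₁‖+‖b₂‖) = 0.978394, sign → tz>0 ⇒ λ=+0.978394
r₁ = λ·B[:,0] = (+0.86432,+0.48543,-0.13157); r₂ = λ·B[:,1] = (-0.49516,+0.86716,-0.05338)
r₃ = r₁×r₂ = (+0.08818,+0.11129,+0.98987); SVD([r₁ r₂ r₃]) → R = UVᵀ:
  R  [+0.86432 -0.49516 +0.08818]
  R  [+0.48543 +0.86716 +0.11129]
  R  [-0.13157 -0.05338 +0.98987]
t = (+0.36750, -0.00673, +0.97839) m
tr R = 2.721348; θ = arccos((tr R − 1)/2) = 0.534205 rad = 30.608°
axis k = ((R−Rᵀ)₃₂, (R−Rᵀ)₁₃, (R−Rᵀ)₂₁) / (2 sinθ) = (-0.161710, +0.215793, +0.962956)
rvec = θ·k = (-0.086386, +0.115277, +0.514415)

rvec=(-0.0864, 0.1153, 0.5144) tvec=(0.3675, -0.0067, 0.9784)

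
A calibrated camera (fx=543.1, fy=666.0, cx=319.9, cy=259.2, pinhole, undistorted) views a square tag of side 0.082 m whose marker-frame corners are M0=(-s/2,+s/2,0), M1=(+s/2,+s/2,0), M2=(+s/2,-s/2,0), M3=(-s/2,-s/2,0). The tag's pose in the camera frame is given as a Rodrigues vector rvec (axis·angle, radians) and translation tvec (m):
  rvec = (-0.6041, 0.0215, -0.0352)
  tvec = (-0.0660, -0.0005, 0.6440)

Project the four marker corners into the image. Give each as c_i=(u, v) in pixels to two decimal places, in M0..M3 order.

Intrinsics K: fx=543.1, fy=666.0, cx=319.9, cy=259.2
Marker side s = 0.082 m; corners in marker frame (Z=0):
  M0 = (-0.0410, +0.0410, 0)
  M1 = (+0.0410, +0.0410, 0)
  M2 = (+0.0410, -0.0410, 0)
  M3 = (-0.0410, -0.0410, 0)
rvec = (-0.6041, 0.0215, -0.0352), |rvec| = θ = 0.60551 rad = 34.693°
Rodrigues: sinθ=0.56918, 1−cosθ=0.17779; R = I + sinθ·[k]× + (1−cosθ)·[k]×²:
    [+0.99918 +0.02679 +0.03052]
    [-0.03939 +0.82244 +0.56749]
    [-0.00990 -0.56822 +0.82281]
t = (-0.0660, -0.0005, 0.6440) m
M0: Pc = R·M0+t = (-0.10587, +0.03483, +0.62111); u = 543.1·(-0.10587)/0.62111 + 319.9 = 227.3288, v = 666.0·(+0.03483)/0.62111 + 259.2 = 296.5525
M1: Pc = R·M1+t = (-0.02394, +0.03161, +0.62030); u = 543.1·(-0.02394)/0.62030 + 319.9 = 298.9434, v = 666.0·(+0.03161)/0.62030 + 259.2 = 293.1338
M2: Pc = R·M2+t = (-0.02613, -0.03583, +0.66689); u = 543.1·(-0.02613)/0.66689 + 319.9 = 298.6186, v = 666.0·(-0.03583)/0.66689 + 259.2 = 223.4131
M3: Pc = R·M3+t = (-0.10806, -0.03261, +0.66770); u = 543.1·(-0.10806)/0.66770 + 319.9 = 232.0018, v = 666.0·(-0.03261)/0.66770 + 259.2 = 226.6780

c0=(227.33, 296.55) c1=(298.94, 293.13) c2=(298.62, 223.41) c3=(232.00, 226.68)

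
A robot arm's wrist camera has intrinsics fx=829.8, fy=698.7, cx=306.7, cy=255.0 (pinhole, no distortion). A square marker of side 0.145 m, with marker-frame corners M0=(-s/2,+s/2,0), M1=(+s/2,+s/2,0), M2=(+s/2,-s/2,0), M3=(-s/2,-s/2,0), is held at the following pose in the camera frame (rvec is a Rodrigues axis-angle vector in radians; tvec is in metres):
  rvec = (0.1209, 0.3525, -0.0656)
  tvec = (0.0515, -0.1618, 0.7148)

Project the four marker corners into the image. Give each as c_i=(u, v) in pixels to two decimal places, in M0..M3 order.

c0=(295.35, 173.84) c1=(456.13, 161.72) c2=(444.50, 12.41) c3=(281.13, 35.07)

Intrinsics K: fx=829.8, fy=698.7, cx=306.7, cy=255.0
Marker side s = 0.145 m; corners in marker frame (Z=0):
  M0 = (-0.0725, +0.0725, 0)
  M1 = (+0.0725, +0.0725, 0)
  M2 = (+0.0725, -0.0725, 0)
  M3 = (-0.0725, -0.0725, 0)
rvec = (0.1209, 0.3525, -0.0656), |rvec| = θ = 0.37839 rad = 21.680°
Rodrigues: sinθ=0.36942, 1−cosθ=0.07074; R = I + sinθ·[k]× + (1−cosθ)·[k]×²:
    [+0.93648 +0.08510 +0.34023]
    [-0.04299 +0.99065 -0.12946]
    [-0.34807 +0.10661 +0.93139]
t = (0.0515, -0.1618, 0.7148) m
M0: Pc = R·M0+t = (-0.01023, -0.08686, +0.74776); u = 829.8·(-0.01023)/0.74776 + 306.7 = 295.3530, v = 698.7·(-0.08686)/0.74776 + 255.0 = 173.8384
M1: Pc = R·M1+t = (+0.12556, -0.09309, +0.69729); u = 829.8·(+0.12556)/0.69729 + 306.7 = 456.1258, v = 698.7·(-0.09309)/0.69729 + 255.0 = 161.7178
M2: Pc = R·M2+t = (+0.11323, -0.23674, +0.68184); u = 829.8·(+0.11323)/0.68184 + 306.7 = 444.4960, v = 698.7·(-0.23674)/0.68184 + 255.0 = 12.4056
M3: Pc = R·M3+t = (-0.02256, -0.23051, +0.73231); u = 829.8·(-0.02256)/0.73231 + 306.7 = 281.1310, v = 698.7·(-0.23051)/0.73231 + 255.0 = 35.0724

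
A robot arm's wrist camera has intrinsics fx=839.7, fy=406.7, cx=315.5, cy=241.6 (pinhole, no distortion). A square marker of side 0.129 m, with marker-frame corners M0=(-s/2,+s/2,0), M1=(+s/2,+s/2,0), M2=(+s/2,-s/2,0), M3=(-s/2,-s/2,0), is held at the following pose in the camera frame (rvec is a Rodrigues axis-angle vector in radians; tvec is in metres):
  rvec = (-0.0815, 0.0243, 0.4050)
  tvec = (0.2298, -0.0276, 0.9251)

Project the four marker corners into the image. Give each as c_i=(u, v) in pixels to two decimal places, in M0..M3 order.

Intrinsics K: fx=839.7, fy=406.7, cx=315.5, cy=241.6
Marker side s = 0.129 m; corners in marker frame (Z=0):
  M0 = (-0.0645, +0.0645, 0)
  M1 = (+0.0645, +0.0645, 0)
  M2 = (+0.0645, -0.0645, 0)
  M3 = (-0.0645, -0.0645, 0)
rvec = (-0.0815, 0.0243, 0.4050), |rvec| = θ = 0.41383 rad = 23.711°
Rodrigues: sinθ=0.40212, 1−cosθ=0.08441; R = I + sinθ·[k]× + (1−cosθ)·[k]×²:
    [+0.91886 -0.39451 +0.00734]
    [+0.39256 +0.91588 +0.08404]
    [-0.03988 -0.07434 +0.99643]
t = (0.2298, -0.0276, 0.9251) m
M0: Pc = R·M0+t = (+0.14509, +0.00615, +0.92288); u = 839.7·(+0.14509)/0.92288 + 315.5 = 447.5108, v = 406.7·(+0.00615)/0.92288 + 241.6 = 244.3119
M1: Pc = R·M1+t = (+0.26362, +0.05679, +0.91773); u = 839.7·(+0.26362)/0.91773 + 315.5 = 556.7053, v = 406.7·(+0.05679)/0.91773 + 241.6 = 266.7688
M2: Pc = R·M2+t = (+0.31451, -0.06135, +0.92732); u = 839.7·(+0.31451)/0.92732 + 315.5 = 600.2944, v = 406.7·(-0.06135)/0.92732 + 241.6 = 214.6918
M3: Pc = R·M3+t = (+0.19598, -0.11199, +0.93247); u = 839.7·(+0.19598)/0.93247 + 315.5 = 491.9825, v = 406.7·(-0.11199)/0.93247 + 241.6 = 192.7531

c0=(447.51, 244.31) c1=(556.71, 266.77) c2=(600.29, 214.69) c3=(491.98, 192.75)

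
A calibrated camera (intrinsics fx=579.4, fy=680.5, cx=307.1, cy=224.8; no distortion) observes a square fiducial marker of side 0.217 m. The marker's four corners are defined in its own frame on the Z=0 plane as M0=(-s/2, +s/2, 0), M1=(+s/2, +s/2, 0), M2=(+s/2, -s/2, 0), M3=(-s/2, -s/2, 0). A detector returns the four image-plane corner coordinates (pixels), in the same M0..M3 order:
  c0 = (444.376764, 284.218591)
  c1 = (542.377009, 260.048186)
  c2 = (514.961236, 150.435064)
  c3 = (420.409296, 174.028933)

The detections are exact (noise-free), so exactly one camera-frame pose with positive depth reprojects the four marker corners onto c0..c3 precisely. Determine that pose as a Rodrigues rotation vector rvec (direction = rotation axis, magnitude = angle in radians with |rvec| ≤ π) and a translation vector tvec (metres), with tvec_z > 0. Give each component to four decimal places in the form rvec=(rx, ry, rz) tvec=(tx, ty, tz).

Intrinsics K: fx=579.4, fy=680.5, cx=307.1, cy=224.8
Marker side s = 0.217 m; corners in marker frame (Z=0):
  M0 = (-0.1085, +0.1085, 0)
  M1 = (+0.1085, +0.1085, 0)
  M2 = (+0.1085, -0.1085, 0)
  M3 = (-0.1085, -0.1085, 0)
Detected image corners:
  c0 = (444.376764, 284.218591) px
  c1 = (542.377009, 260.048186) px
  c2 = (514.961236, 150.435064) px
  c3 = (420.409296, 174.028933) px
Planar DLT: solve 8×8 A·h = b for H (H[2,2]=1):
  H  [+438.21829 +40.48835 +480.24742]
  H  [-112.43276 +471.25312 +216.23052]
  H  [-0.01105 -0.16211 +1.00000]
B = K⁻¹H; ‖b₁‖=0.779204, ‖b₂‖=0.779204; λ = 2/(‖b₁‖+‖b₂‖) = 1.283361, sign → tz>0 ⇒ λ=+1.283361
r₁ = λ·B[:,0] = (+0.97816,-0.20735,-0.01418); r₂ = λ·B[:,1] = (+0.19995,+0.95747,-0.20804)
r₃ = r₁×r₂ = (+0.05672,+0.20066,+0.97802); SVD([r₁ r₂ r₃]) → R = UVᵀ:
  R  [+0.97816 +0.19995 +0.05672]
  R  [-0.20735 +0.95747 +0.20066]
  R  [-0.01418 -0.20804 +0.97802]
t = (+0.38352, -0.01616, +1.28336) m
tr R = 2.913646; θ = arccos((tr R − 1)/2) = 0.294928 rad = 16.898°
axis k = ((R−Rᵀ)₃₂, (R−Rᵀ)₁₃, (R−Rᵀ)₂₁) / (2 sinθ) = (-0.703031, +0.121960, -0.700623)
rvec = θ·k = (-0.207343, +0.035969, -0.206633)

rvec=(-0.2073, 0.0360, -0.2066) tvec=(0.3835, -0.0162, 1.2834)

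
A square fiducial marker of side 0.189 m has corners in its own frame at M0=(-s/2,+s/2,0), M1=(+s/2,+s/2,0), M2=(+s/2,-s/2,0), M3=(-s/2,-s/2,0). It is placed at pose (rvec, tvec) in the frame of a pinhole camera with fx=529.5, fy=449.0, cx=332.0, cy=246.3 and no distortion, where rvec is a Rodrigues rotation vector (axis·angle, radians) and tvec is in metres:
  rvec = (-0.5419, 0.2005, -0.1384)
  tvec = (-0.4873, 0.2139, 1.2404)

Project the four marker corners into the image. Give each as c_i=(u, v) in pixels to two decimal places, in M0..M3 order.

Intrinsics K: fx=529.5, fy=449.0, cx=332.0, cy=246.3
Marker side s = 0.189 m; corners in marker frame (Z=0):
  M0 = (-0.0945, +0.0945, 0)
  M1 = (+0.0945, +0.0945, 0)
  M2 = (+0.0945, -0.0945, 0)
  M3 = (-0.0945, -0.0945, 0)
rvec = (-0.5419, 0.2005, -0.1384), |rvec| = θ = 0.59415 rad = 34.042°
Rodrigues: sinθ=0.55980, 1−cosθ=0.17137; R = I + sinθ·[k]× + (1−cosθ)·[k]×²:
    [+0.97119 +0.07765 +0.22532]
    [-0.18315 +0.84814 +0.49710]
    [-0.15250 -0.52405 +0.83793]
t = (-0.4873, 0.2139, 1.2404) m
M0: Pc = R·M0+t = (-0.57174, +0.31136, +1.20529); u = 529.5·(-0.57174)/1.20529 + 332.0 = 80.8273, v = 449.0·(+0.31136)/1.20529 + 246.3 = 362.2881
M1: Pc = R·M1+t = (-0.38818, +0.27674, +1.17647); u = 529.5·(-0.38818)/1.17647 + 332.0 = 157.2871, v = 449.0·(+0.27674)/1.17647 + 246.3 = 351.9190
M2: Pc = R·M2+t = (-0.40286, +0.11644, +1.27551); u = 529.5·(-0.40286)/1.27551 + 332.0 = 164.7611, v = 449.0·(+0.11644)/1.27551 + 246.3 = 287.2899
M3: Pc = R·M3+t = (-0.58642, +0.15106, +1.30433); u = 529.5·(-0.58642)/1.30433 + 332.0 = 93.9421, v = 449.0·(+0.15106)/1.30433 + 246.3 = 298.2997

c0=(80.83, 362.29) c1=(157.29, 351.92) c2=(164.76, 287.29) c3=(93.94, 298.30)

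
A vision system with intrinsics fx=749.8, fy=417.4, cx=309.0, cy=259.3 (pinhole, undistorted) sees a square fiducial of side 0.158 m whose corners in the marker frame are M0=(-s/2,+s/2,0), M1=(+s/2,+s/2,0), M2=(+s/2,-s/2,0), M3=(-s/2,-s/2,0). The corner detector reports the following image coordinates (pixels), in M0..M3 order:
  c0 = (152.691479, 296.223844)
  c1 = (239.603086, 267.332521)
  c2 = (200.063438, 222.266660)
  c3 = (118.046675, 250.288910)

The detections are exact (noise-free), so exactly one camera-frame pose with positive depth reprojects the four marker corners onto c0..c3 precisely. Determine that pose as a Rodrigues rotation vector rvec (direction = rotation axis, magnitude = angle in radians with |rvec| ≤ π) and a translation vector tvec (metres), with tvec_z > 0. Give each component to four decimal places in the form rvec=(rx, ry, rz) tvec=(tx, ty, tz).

Intrinsics K: fx=749.8, fy=417.4, cx=309.0, cy=259.3
Marker side s = 0.158 m; corners in marker frame (Z=0):
  M0 = (-0.0790, +0.0790, 0)
  M1 = (+0.0790, +0.0790, 0)
  M2 = (+0.0790, -0.0790, 0)
  M3 = (-0.0790, -0.0790, 0)
Detected image corners:
  c0 = (152.691479, 296.223844) px
  c1 = (239.603086, 267.332521) px
  c2 = (200.063438, 222.266660) px
  c3 = (118.046675, 250.288910) px
Planar DLT: solve 8×8 A·h = b for H (H[2,2]=1):
  H  [+519.06206 +176.15483 +176.83455]
  H  [-202.08442 +202.67173 +258.53165]
  H  [-0.08512 -0.32940 +1.00000]
B = K⁻¹H; ‖b₁‖=0.849867, ‖b₂‖=0.849867; λ = 2/(‖b₁‖+‖b₂‖) = 1.176654, sign → tz>0 ⇒ λ=+1.176654
r₁ = λ·B[:,0] = (+0.85584,-0.50745,-0.10016); r₂ = λ·B[:,1] = (+0.43617,+0.81212,-0.38759)
r₃ = r₁×r₂ = (+0.27803,+0.28803,+0.91637); SVD([r₁ r₂ r₃]) → R = UVᵀ:
  R  [+0.85584 +0.43617 +0.27803]
  R  [-0.50745 +0.81212 +0.28803]
  R  [-0.10016 -0.38759 +0.91637]
t = (-0.20741, -0.00217, +1.17665) m
tr R = 2.584326; θ = arccos((tr R − 1)/2) = 0.656451 rad = 37.612°
axis k = ((R−Rᵀ)₃₂, (R−Rᵀ)₁₃, (R−Rᵀ)₂₁) / (2 sinθ) = (-0.553504, +0.309835, -0.773069)
rvec = θ·k = (-0.363348, +0.203392, -0.507482)

rvec=(-0.3633, 0.2034, -0.5075) tvec=(-0.2074, -0.0022, 1.1767)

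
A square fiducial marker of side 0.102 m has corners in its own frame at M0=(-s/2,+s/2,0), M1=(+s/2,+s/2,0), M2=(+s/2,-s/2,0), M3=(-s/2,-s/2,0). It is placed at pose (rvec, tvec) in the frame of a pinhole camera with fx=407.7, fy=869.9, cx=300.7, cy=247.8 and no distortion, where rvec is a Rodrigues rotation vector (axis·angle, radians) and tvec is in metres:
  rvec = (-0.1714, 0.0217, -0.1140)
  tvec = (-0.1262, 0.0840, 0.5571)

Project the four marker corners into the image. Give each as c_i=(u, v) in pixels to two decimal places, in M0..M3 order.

Intrinsics K: fx=407.7, fy=869.9, cx=300.7, cy=247.8
Marker side s = 0.102 m; corners in marker frame (Z=0):
  M0 = (-0.0510, +0.0510, 0)
  M1 = (+0.0510, +0.0510, 0)
  M2 = (+0.0510, -0.0510, 0)
  M3 = (-0.0510, -0.0510, 0)
rvec = (-0.1714, 0.0217, -0.1140), |rvec| = θ = 0.20699 rad = 11.860°
Rodrigues: sinθ=0.20552, 1−cosθ=0.02135; R = I + sinθ·[k]× + (1−cosθ)·[k]×²:
    [+0.99329 +0.11133 +0.03128]
    [-0.11504 +0.97889 +0.16895]
    [-0.01181 -0.17141 +0.98513]
t = (-0.1262, 0.0840, 0.5571) m
M0: Pc = R·M0+t = (-0.17118, +0.13979, +0.54896); u = 407.7·(-0.17118)/0.54896 + 300.7 = 173.5688, v = 869.9·(+0.13979)/0.54896 + 247.8 = 469.3163
M1: Pc = R·M1+t = (-0.06986, +0.12806, +0.54776); u = 407.7·(-0.06986)/0.54776 + 300.7 = 248.6994, v = 869.9·(+0.12806)/0.54776 + 247.8 = 451.1683
M2: Pc = R·M2+t = (-0.08122, +0.02821, +0.56524); u = 407.7·(-0.08122)/0.56524 + 300.7 = 242.1169, v = 869.9·(+0.02821)/0.56524 + 247.8 = 291.2144
M3: Pc = R·M3+t = (-0.18254, +0.03994, +0.56644); u = 407.7·(-0.18254)/0.56644 + 300.7 = 169.3192, v = 869.9·(+0.03994)/0.56644 + 247.8 = 309.1424

c0=(173.57, 469.32) c1=(248.70, 451.17) c2=(242.12, 291.21) c3=(169.32, 309.14)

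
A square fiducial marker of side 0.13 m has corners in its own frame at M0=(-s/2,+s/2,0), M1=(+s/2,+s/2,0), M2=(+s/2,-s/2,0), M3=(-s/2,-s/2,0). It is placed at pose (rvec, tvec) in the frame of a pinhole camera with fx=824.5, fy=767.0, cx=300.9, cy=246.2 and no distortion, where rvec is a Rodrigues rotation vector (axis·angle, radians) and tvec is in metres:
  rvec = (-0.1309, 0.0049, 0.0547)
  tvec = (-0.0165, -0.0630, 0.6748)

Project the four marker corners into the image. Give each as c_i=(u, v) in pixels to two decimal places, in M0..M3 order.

Intrinsics K: fx=824.5, fy=767.0, cx=300.9, cy=246.2
Marker side s = 0.13 m; corners in marker frame (Z=0):
  M0 = (-0.0650, +0.0650, 0)
  M1 = (+0.0650, +0.0650, 0)
  M2 = (+0.0650, -0.0650, 0)
  M3 = (-0.0650, -0.0650, 0)
rvec = (-0.1309, 0.0049, 0.0547), |rvec| = θ = 0.14195 rad = 8.133°
Rodrigues: sinθ=0.14148, 1−cosθ=0.01006; R = I + sinθ·[k]× + (1−cosθ)·[k]×²:
    [+0.99849 -0.05484 +0.00131]
    [+0.05420 +0.98995 +0.13059]
    [-0.00846 -0.13033 +0.99143]
t = (-0.0165, -0.0630, 0.6748) m
M0: Pc = R·M0+t = (-0.08497, -0.00218, +0.66688); u = 824.5·(-0.08497)/0.66688 + 300.9 = 195.8510, v = 767.0·(-0.00218)/0.66688 + 246.2 = 243.6976
M1: Pc = R·M1+t = (+0.04484, +0.00487, +0.66578); u = 824.5·(+0.04484)/0.66578 + 300.9 = 356.4270, v = 767.0·(+0.00487)/0.66578 + 246.2 = 251.8101
M2: Pc = R·M2+t = (+0.05197, -0.12382, +0.68272); u = 824.5·(+0.05197)/0.68272 + 300.9 = 363.6582, v = 767.0·(-0.12382)/0.68272 + 246.2 = 107.0903
M3: Pc = R·M3+t = (-0.07784, -0.13087, +0.68382); u = 824.5·(-0.07784)/0.68382 + 300.9 = 207.0491, v = 767.0·(-0.13087)/0.68382 + 246.2 = 99.4115

c0=(195.85, 243.70) c1=(356.43, 251.81) c2=(363.66, 107.09) c3=(207.05, 99.41)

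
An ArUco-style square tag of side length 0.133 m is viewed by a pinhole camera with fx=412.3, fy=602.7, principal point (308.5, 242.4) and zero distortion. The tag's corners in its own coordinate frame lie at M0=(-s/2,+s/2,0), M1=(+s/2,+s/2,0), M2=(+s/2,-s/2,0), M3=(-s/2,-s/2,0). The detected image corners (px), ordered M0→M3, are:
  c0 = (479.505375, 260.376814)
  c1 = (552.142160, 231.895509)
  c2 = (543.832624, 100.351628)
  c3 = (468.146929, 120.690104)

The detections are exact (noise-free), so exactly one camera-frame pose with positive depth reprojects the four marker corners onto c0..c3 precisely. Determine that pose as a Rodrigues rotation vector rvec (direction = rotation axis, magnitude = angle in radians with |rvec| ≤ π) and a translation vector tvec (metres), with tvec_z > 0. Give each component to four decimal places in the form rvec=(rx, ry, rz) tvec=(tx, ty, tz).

Intrinsics K: fx=412.3, fy=602.7, cx=308.5, cy=242.4
Marker side s = 0.133 m; corners in marker frame (Z=0):
  M0 = (-0.0665, +0.0665, 0)
  M1 = (+0.0665, +0.0665, 0)
  M2 = (+0.0665, -0.0665, 0)
  M3 = (-0.0665, -0.0665, 0)
Detected image corners:
  c0 = (479.505375, 260.376814) px
  c1 = (552.142160, 231.895509) px
  c2 = (543.832624, 100.351628) px
  c3 = (468.146929, 120.690104) px
Planar DLT: solve 8×8 A·h = b for H (H[2,2]=1):
  H  [+810.45596 +197.93614 +512.20765]
  H  [-95.70732 +1062.06749 +179.02425]
  H  [+0.49527 +0.24344 +1.00000]
B = K⁻¹H; ‖b₁‖=1.708166, ‖b₂‖=1.708166; λ = 2/(‖b₁‖+‖b₂‖) = 0.585423, sign → tz>0 ⇒ λ=+0.585423
r₁ = λ·B[:,0] = (+0.93381,-0.20958,+0.28994); r₂ = λ·B[:,1] = (+0.17441,+0.97430,+0.14251)
r₃ = r₁×r₂ = (-0.31236,-0.08251,+0.94637); SVD([r₁ r₂ r₃]) → R = UVᵀ:
  R  [+0.93381 +0.17441 -0.31236]
  R  [-0.20958 +0.97430 -0.08251]
  R  [+0.28994 +0.14251 +0.94637]
t = (+0.28924, -0.06156, +0.58542) m
tr R = 2.854493; θ = arccos((tr R − 1)/2) = 0.383806 rad = 21.990°
axis k = ((R−Rᵀ)₃₂, (R−Rᵀ)₁₃, (R−Rᵀ)₂₁) / (2 sinθ) = (+0.300473, -0.804250, -0.512736)
rvec = θ·k = (+0.115323, -0.308675, -0.196791)

rvec=(0.1153, -0.3087, -0.1968) tvec=(0.2892, -0.0616, 0.5854)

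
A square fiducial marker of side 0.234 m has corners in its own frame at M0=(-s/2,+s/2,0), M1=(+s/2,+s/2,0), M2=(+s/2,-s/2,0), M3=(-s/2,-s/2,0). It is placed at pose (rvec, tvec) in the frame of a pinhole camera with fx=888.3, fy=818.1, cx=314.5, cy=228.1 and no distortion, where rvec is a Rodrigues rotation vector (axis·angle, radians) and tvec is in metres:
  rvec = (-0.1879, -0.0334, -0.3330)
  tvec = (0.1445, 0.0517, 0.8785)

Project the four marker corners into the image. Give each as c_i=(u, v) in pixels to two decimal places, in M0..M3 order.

Intrinsics K: fx=888.3, fy=818.1, cx=314.5, cy=228.1
Marker side s = 0.234 m; corners in marker frame (Z=0):
  M0 = (-0.1170, +0.1170, 0)
  M1 = (+0.1170, +0.1170, 0)
  M2 = (+0.1170, -0.1170, 0)
  M3 = (-0.1170, -0.1170, 0)
rvec = (-0.1879, -0.0334, -0.3330), |rvec| = θ = 0.38381 rad = 21.991°
Rodrigues: sinθ=0.37446, 1−cosθ=0.07276; R = I + sinθ·[k]× + (1−cosθ)·[k]×²:
    [+0.94468 +0.32798 -0.00168]
    [-0.32178 +0.92780 +0.18881]
    [+0.06349 -0.17783 +0.98201]
t = (0.1445, 0.0517, 0.8785) m
M0: Pc = R·M0+t = (+0.07235, +0.19790, +0.85027); u = 888.3·(+0.07235)/0.85027 + 314.5 = 390.0825, v = 818.1·(+0.19790)/0.85027 + 228.1 = 418.5142
M1: Pc = R·M1+t = (+0.29340, +0.12260, +0.86512); u = 888.3·(+0.29340)/0.86512 + 314.5 = 615.7624, v = 818.1·(+0.12260)/0.86512 + 228.1 = 344.0393
M2: Pc = R·M2+t = (+0.21665, -0.09450, +0.90673); u = 888.3·(+0.21665)/0.90673 + 314.5 = 526.7491, v = 818.1·(-0.09450)/0.90673 + 228.1 = 142.8367
M3: Pc = R·M3+t = (-0.00440, -0.01920, +0.89188); u = 888.3·(-0.00440)/0.89188 + 314.5 = 310.1158, v = 818.1·(-0.01920)/0.89188 + 228.1 = 210.4853

c0=(390.08, 418.51) c1=(615.76, 344.04) c2=(526.75, 142.84) c3=(310.12, 210.49)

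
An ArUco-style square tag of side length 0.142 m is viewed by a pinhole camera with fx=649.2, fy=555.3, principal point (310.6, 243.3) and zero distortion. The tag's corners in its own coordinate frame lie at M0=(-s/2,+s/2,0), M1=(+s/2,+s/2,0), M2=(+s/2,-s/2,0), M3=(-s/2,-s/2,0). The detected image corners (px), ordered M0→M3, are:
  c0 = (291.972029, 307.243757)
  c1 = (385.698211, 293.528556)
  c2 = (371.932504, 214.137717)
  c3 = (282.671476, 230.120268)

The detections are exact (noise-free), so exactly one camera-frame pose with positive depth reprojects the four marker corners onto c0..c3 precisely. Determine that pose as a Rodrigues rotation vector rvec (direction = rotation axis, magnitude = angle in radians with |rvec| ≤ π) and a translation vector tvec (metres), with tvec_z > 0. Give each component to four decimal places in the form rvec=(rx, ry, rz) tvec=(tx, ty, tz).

Intrinsics K: fx=649.2, fy=555.3, cx=310.6, cy=243.3
Marker side s = 0.142 m; corners in marker frame (Z=0):
  M0 = (-0.0710, +0.0710, 0)
  M1 = (+0.0710, +0.0710, 0)
  M2 = (+0.0710, -0.0710, 0)
  M3 = (-0.0710, -0.0710, 0)
Detected image corners:
  c0 = (291.972029, 307.243757) px
  c1 = (385.698211, 293.528556) px
  c2 = (371.932504, 214.137717) px
  c3 = (282.671476, 230.120268) px
Planar DLT: solve 8×8 A·h = b for H (H[2,2]=1):
  H  [+556.39143 -22.50394 +332.08732]
  H  [-173.44537 +469.82797 +260.53348]
  H  [-0.26296 -0.31054 +1.00000]
B = K⁻¹H; ‖b₁‖=1.036341, ‖b₂‖=1.036341; λ = 2/(‖b₁‖+‖b₂‖) = 0.964934, sign → tz>0 ⇒ λ=+0.964934
r₁ = λ·B[:,0] = (+0.94838,-0.19022,-0.25374); r₂ = λ·B[:,1] = (+0.10991,+0.94770,-0.29965)
r₃ = r₁×r₂ = (+0.29746,+0.25629,+0.91969); SVD([r₁ r₂ r₃]) → R = UVᵀ:
  R  [+0.94838 +0.10991 +0.29746]
  R  [-0.19022 +0.94770 +0.25629]
  R  [-0.25374 -0.29965 +0.91969]
t = (+0.03194, +0.02995, +0.96493) m
tr R = 2.815773; θ = arccos((tr R − 1)/2) = 0.432582 rad = 24.785°
axis k = ((R−Rᵀ)₃₂, (R−Rᵀ)₁₃, (R−Rᵀ)₂₁) / (2 sinθ) = (-0.663067, +0.657419, -0.357968)
rvec = θ·k = (-0.286831, +0.284388, -0.154851)

rvec=(-0.2868, 0.2844, -0.1549) tvec=(0.0319, 0.0299, 0.9649)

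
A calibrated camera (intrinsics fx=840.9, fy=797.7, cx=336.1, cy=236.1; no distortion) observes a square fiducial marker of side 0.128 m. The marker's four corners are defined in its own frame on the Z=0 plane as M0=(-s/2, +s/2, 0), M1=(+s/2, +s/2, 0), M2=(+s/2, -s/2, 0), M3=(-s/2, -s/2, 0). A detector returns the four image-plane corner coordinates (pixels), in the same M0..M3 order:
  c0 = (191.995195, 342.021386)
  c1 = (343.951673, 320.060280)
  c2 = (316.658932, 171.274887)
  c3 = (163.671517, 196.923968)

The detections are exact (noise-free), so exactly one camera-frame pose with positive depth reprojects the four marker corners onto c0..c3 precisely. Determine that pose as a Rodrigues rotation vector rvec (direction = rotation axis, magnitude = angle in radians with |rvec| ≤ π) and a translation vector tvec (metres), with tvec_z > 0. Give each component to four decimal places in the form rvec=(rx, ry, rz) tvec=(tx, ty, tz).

rvec=(0.0693, 0.1195, -0.1678) tvec=(-0.0672, 0.0188, 0.6825)

Intrinsics K: fx=840.9, fy=797.7, cx=336.1, cy=236.1
Marker side s = 0.128 m; corners in marker frame (Z=0):
  M0 = (-0.0640, +0.0640, 0)
  M1 = (+0.0640, +0.0640, 0)
  M2 = (+0.0640, -0.0640, 0)
  M3 = (-0.0640, -0.0640, 0)
Detected image corners:
  c0 = (191.995195, 342.021386) px
  c1 = (343.951673, 320.060280) px
  c2 = (316.658932, 171.274887) px
  c3 = (163.671517, 196.923968) px
Planar DLT: solve 8×8 A·h = b for H (H[2,2]=1):
  H  [+1144.88850 +239.15957 +253.25721]
  H  [-232.81201 +1169.97401 +258.11347]
  H  [-0.18214 +0.08604 +1.00000]
B = K⁻¹H; ‖b₁‖=1.465271, ‖b₂‖=1.465271; λ = 2/(‖b₁‖+‖b₂‖) = 0.682467, sign → tz>0 ⇒ λ=+0.682467
r₁ = λ·B[:,0] = (+0.97887,-0.16239,-0.12431); r₂ = λ·B[:,1] = (+0.17063,+0.98358,+0.05872)
r₃ = r₁×r₂ = (+0.11273,-0.07869,+0.99050); SVD([r₁ r₂ r₃]) → R = UVᵀ:
  R  [+0.97887 +0.17063 +0.11273]
  R  [-0.16239 +0.98358 -0.07869]
  R  [-0.12431 +0.05872 +0.99050]
t = (-0.06723, +0.01883, +0.68247) m
tr R = 2.952954; θ = arccos((tr R − 1)/2) = 0.217327 rad = 12.452°
axis k = ((R−Rᵀ)₃₂, (R−Rᵀ)₁₃, (R−Rᵀ)₂₁) / (2 sinθ) = (+0.318645, +0.549655, -0.772234)
rvec = θ·k = (+0.069250, +0.119455, -0.167827)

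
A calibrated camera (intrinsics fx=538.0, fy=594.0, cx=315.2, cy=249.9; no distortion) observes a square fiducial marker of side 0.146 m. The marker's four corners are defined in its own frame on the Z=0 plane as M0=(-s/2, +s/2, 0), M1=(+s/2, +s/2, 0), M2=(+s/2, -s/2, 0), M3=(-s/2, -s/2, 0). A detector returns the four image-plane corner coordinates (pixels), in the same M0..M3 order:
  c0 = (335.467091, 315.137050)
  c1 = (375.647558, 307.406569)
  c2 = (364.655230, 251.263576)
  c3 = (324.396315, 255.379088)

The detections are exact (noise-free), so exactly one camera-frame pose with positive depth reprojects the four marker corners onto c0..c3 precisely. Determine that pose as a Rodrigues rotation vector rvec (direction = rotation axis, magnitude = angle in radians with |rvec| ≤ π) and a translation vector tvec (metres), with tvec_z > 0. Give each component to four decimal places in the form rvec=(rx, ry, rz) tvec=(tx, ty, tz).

rvec=(-0.2085, -0.6470, -0.1424) tvec=(0.0964, 0.0791, 1.4642)

Intrinsics K: fx=538.0, fy=594.0, cx=315.2, cy=249.9
Marker side s = 0.146 m; corners in marker frame (Z=0):
  M0 = (-0.0730, +0.0730, 0)
  M1 = (+0.0730, +0.0730, 0)
  M2 = (+0.0730, -0.0730, 0)
  M3 = (-0.0730, -0.0730, 0)
Detected image corners:
  c0 = (335.467091, 315.137050) px
  c1 = (375.647558, 307.406569) px
  c2 = (364.655230, 251.263576) px
  c3 = (324.396315, 255.379088) px
Planar DLT: solve 8×8 A·h = b for H (H[2,2]=1):
  H  [+421.42545 +40.19633 +350.61296]
  H  [+77.22339 +368.03242 +281.99280]
  H  [+0.41694 -0.10100 +1.00000]
B = K⁻¹H; ‖b₁‖=0.682986, ‖b₂‖=0.682986; λ = 2/(‖b₁‖+‖b₂‖) = 1.464160, sign → tz>0 ⇒ λ=+1.464160
r₁ = λ·B[:,0] = (+0.78925,-0.06648,+0.61047); r₂ = λ·B[:,1] = (+0.19603,+0.96938,-0.14788)
r₃ = r₁×r₂ = (-0.58194,+0.23638,+0.77812); SVD([r₁ r₂ r₃]) → R = UVᵀ:
  R  [+0.78925 +0.19603 -0.58194]
  R  [-0.06648 +0.96938 +0.23638]
  R  [+0.61047 -0.14788 +0.77812]
t = (+0.09638, +0.07911, +1.46416) m
tr R = 2.536745; θ = arccos((tr R − 1)/2) = 0.694502 rad = 39.792°
axis k = ((R−Rᵀ)₃₂, (R−Rᵀ)₁₃, (R−Rᵀ)₂₁) / (2 sinθ) = (-0.300205, -0.931567, -0.205086)
rvec = θ·k = (-0.208493, -0.646975, -0.142432)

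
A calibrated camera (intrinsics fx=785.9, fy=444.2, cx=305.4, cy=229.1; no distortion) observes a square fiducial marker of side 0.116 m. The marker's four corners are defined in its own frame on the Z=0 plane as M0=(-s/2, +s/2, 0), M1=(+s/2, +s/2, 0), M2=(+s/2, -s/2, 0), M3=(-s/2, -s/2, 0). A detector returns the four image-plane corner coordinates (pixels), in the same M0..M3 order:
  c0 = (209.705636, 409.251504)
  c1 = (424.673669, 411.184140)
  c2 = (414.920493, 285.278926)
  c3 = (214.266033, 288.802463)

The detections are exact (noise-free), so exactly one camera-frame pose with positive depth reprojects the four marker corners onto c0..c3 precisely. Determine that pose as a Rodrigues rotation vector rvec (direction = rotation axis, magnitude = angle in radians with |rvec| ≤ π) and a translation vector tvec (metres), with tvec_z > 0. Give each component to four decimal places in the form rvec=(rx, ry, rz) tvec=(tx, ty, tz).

rvec=(-0.2567, 0.1739, -0.0308) tvec=(0.0045, 0.1146, 0.4334)

Intrinsics K: fx=785.9, fy=444.2, cx=305.4, cy=229.1
Marker side s = 0.116 m; corners in marker frame (Z=0):
  M0 = (-0.0580, +0.0580, 0)
  M1 = (+0.0580, +0.0580, 0)
  M2 = (+0.0580, -0.0580, 0)
  M3 = (-0.0580, -0.0580, 0)
Detected image corners:
  c0 = (209.705636, 409.251504) px
  c1 = (424.673669, 411.184140) px
  c2 = (414.920493, 285.278926) px
  c3 = (214.266033, 288.802463) px
Planar DLT: solve 8×8 A·h = b for H (H[2,2]=1):
  H  [+1667.54213 -165.04334 +313.52292]
  H  [-142.11296 +856.01866 +346.53433]
  H  [-0.38566 -0.58896 +1.00000]
B = K⁻¹H; ‖b₁‖=2.307372, ‖b₂‖=2.307372; λ = 2/(‖b₁‖+‖b₂‖) = 0.433394, sign → tz>0 ⇒ λ=+0.433394
r₁ = λ·B[:,0] = (+0.98454,-0.05245,-0.16714); r₂ = λ·B[:,1] = (+0.00817,+0.96684,-0.25525)
r₃ = r₁×r₂ = (+0.17499,+0.24994,+0.95232); SVD([r₁ r₂ r₃]) → R = UVᵀ:
  R  [+0.98454 +0.00817 +0.17499]
  R  [-0.05245 +0.96684 +0.24994]
  R  [-0.16714 -0.25525 +0.95232]
t = (+0.00448, +0.11458, +0.43339) m
tr R = 2.903696; θ = arccos((tr R − 1)/2) = 0.311588 rad = 17.853°
axis k = ((R−Rᵀ)₃₂, (R−Rᵀ)₁₃, (R−Rᵀ)₂₁) / (2 sinθ) = (-0.823931, +0.557997, -0.098876)
rvec = θ·k = (-0.256727, +0.173865, -0.030809)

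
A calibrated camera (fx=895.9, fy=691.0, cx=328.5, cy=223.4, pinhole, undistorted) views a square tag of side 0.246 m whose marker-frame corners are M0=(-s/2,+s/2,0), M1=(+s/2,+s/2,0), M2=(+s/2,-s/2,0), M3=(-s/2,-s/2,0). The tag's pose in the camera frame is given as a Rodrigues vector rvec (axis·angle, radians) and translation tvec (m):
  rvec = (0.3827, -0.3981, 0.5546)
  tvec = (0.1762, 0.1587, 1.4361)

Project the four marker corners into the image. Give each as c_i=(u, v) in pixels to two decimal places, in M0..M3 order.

c0=(334.90, 322.76) c1=(447.16, 363.10) c2=(538.12, 277.61) c3=(428.57, 228.35)

Intrinsics K: fx=895.9, fy=691.0, cx=328.5, cy=223.4
Marker side s = 0.246 m; corners in marker frame (Z=0):
  M0 = (-0.1230, +0.1230, 0)
  M1 = (+0.1230, +0.1230, 0)
  M2 = (+0.1230, -0.1230, 0)
  M3 = (-0.1230, -0.1230, 0)
rvec = (0.3827, -0.3981, 0.5546), |rvec| = θ = 0.78264 rad = 44.842°
Rodrigues: sinθ=0.70515, 1−cosθ=0.29095; R = I + sinθ·[k]× + (1−cosθ)·[k]×²:
    [+0.77862 -0.57206 -0.25787]
    [+0.42732 +0.78433 -0.44968]
    [+0.45950 +0.23994 +0.85515]
t = (0.1762, 0.1587, 1.4361) m
M0: Pc = R·M0+t = (+0.01007, +0.20261, +1.40909); u = 895.9·(+0.01007)/1.40909 + 328.5 = 334.9002, v = 691.0·(+0.20261)/1.40909 + 223.4 = 322.7582
M1: Pc = R·M1+t = (+0.20161, +0.30773, +1.52213); u = 895.9·(+0.20161)/1.52213 + 328.5 = 447.1626, v = 691.0·(+0.30773)/1.52213 + 223.4 = 363.1016
M2: Pc = R·M2+t = (+0.34233, +0.11479, +1.46311); u = 895.9·(+0.34233)/1.46311 + 328.5 = 538.1203, v = 691.0·(+0.11479)/1.46311 + 223.4 = 277.6124
M3: Pc = R·M3+t = (+0.15079, +0.00967, +1.35007); u = 895.9·(+0.15079)/1.35007 + 328.5 = 428.5653, v = 691.0·(+0.00967)/1.35007 + 223.4 = 228.3473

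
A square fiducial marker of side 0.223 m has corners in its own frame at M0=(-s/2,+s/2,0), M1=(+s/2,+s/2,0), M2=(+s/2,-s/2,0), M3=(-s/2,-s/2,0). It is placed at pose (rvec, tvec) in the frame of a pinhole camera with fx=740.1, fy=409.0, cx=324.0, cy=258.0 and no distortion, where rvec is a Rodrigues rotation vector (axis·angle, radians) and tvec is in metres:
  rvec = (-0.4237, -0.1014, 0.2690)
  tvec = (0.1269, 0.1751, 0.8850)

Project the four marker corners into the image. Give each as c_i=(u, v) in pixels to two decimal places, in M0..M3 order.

c0=(318.27, 376.63) c1=(506.22, 405.46) c2=(529.72, 305.34) c3=(360.93, 278.42)

Intrinsics K: fx=740.1, fy=409.0, cx=324.0, cy=258.0
Marker side s = 0.223 m; corners in marker frame (Z=0):
  M0 = (-0.1115, +0.1115, 0)
  M1 = (+0.1115, +0.1115, 0)
  M2 = (+0.1115, -0.1115, 0)
  M3 = (-0.1115, -0.1115, 0)
rvec = (-0.4237, -0.1014, 0.2690), |rvec| = θ = 0.51202 rad = 29.337°
Rodrigues: sinθ=0.48994, 1−cosθ=0.12824; R = I + sinθ·[k]× + (1−cosθ)·[k]×²:
    [+0.95957 -0.23638 -0.15278]
    [+0.27842 +0.87679 +0.39209]
    [+0.04127 -0.41877 +0.90715]
t = (0.1269, 0.1751, 0.8850) m
M0: Pc = R·M0+t = (-0.00645, +0.24182, +0.83371); u = 740.1·(-0.00645)/0.83371 + 324.0 = 318.2749, v = 409.0·(+0.24182)/0.83371 + 258.0 = 376.6315
M1: Pc = R·M1+t = (+0.20754, +0.30391, +0.84291); u = 740.1·(+0.20754)/0.84291 + 324.0 = 506.2227, v = 409.0·(+0.30391)/0.84291 + 258.0 = 405.4621
M2: Pc = R·M2+t = (+0.26025, +0.10838, +0.93629); u = 740.1·(+0.26025)/0.93629 + 324.0 = 529.7155, v = 409.0·(+0.10838)/0.93629 + 258.0 = 305.3442
M3: Pc = R·M3+t = (+0.04626, +0.04629, +0.92709); u = 740.1·(+0.04626)/0.92709 + 324.0 = 360.9329, v = 409.0·(+0.04629)/0.92709 + 258.0 = 278.4237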